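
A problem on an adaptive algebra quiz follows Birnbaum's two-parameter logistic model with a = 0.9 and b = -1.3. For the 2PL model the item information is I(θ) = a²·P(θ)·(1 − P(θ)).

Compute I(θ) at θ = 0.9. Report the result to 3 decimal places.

P = 1/(1+e^{-1.9800}) = 0.8787
P(1−P) = 0.8787 × 0.1213 = 0.1066
I = a² × P(1−P) = 0.9² × 0.1066 = 0.08635

0.086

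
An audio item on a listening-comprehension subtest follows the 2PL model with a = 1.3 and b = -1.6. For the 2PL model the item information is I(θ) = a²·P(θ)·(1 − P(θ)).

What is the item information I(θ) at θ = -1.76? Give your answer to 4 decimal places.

0.4180

P = 1/(1+e^{0.2080}) = 0.4482
P(1−P) = 0.4482 × 0.5518 = 0.2473
I = a² × P(1−P) = 1.3² × 0.2473 = 0.41796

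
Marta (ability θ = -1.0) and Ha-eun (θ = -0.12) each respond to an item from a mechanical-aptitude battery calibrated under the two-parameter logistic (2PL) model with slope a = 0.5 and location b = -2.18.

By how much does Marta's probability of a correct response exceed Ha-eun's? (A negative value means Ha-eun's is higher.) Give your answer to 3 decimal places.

P(θ) = 1 / (1 + exp(−a(θ − b)))
P(Marta) = 0.6434  [exponent 0.5900]
P(Ha-eun) = 0.7369  [exponent 1.0300]
Difference = 0.6434 − 0.7369 = -0.0936

-0.094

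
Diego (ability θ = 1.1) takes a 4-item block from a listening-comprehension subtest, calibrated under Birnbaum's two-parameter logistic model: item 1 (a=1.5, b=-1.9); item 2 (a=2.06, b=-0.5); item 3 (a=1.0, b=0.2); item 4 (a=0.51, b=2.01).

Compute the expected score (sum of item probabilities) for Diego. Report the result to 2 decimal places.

P(θ) = 1 / (1 + exp(−a(θ − b)))
P_1 = 1/(1+e^{-4.5000}) = 0.9890
P_2 = 1/(1+e^{-3.2960}) = 0.9643
P_3 = 1/(1+e^{-0.9000}) = 0.7109
P_4 = 1/(1+e^{0.4641}) = 0.3860
E[score] = 0.9890 + 0.9643 + 0.7109 + 0.3860 = 3.0503

3.05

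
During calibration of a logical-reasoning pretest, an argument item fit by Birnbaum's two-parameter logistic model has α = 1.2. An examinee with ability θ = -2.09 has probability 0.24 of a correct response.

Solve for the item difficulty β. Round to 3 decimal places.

P(θ) = 1 / (1 + exp(−α(θ − β)))
logit(0.24) = ln(0.24/0.76) = -1.1527
β = θ − logit/(α) = -2.09 − (-1.1527)/1.2000 = -1.1294

-1.129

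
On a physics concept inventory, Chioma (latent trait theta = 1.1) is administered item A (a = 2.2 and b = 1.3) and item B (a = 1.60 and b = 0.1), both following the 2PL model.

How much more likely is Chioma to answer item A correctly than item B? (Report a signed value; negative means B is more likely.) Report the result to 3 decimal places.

P(theta) = 1 / (1 + exp(−a(theta − b)))
P_A = 0.3917
P_B = 0.8320
P_A − P_B = -0.4403

-0.440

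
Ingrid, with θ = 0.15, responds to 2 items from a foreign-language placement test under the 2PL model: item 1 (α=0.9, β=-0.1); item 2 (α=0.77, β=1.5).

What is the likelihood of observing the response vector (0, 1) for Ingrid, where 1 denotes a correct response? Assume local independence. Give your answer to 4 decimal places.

P(θ) = 1 / (1 + exp(−α(θ − β)))
P_1 = 1/(1+e^{-0.2250}) = 0.5560
P_2 = 1/(1+e^{1.0395}) = 0.2612
L = (1−P_1) × P_2 = 0.4440 × 0.2612 = 0.11599

0.1160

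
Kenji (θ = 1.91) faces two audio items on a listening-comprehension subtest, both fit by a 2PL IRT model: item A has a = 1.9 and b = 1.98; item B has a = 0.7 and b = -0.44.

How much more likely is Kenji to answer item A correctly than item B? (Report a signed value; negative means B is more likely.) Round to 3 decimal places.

-0.371

P(θ) = 1 / (1 + exp(−a(θ − b)))
P_A = 0.4668
P_B = 0.8382
P_A − P_B = -0.3714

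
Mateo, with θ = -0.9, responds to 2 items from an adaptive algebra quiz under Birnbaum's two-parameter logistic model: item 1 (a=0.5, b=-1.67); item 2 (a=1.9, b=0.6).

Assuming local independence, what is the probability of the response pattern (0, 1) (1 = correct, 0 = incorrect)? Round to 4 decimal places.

P(θ) = 1 / (1 + exp(−a(θ − b)))
P_1 = 1/(1+e^{-0.3850}) = 0.5951
P_2 = 1/(1+e^{2.8500}) = 0.0547
L = (1−P_1) × P_2 = 0.4049 × 0.0547 = 0.02214

0.0221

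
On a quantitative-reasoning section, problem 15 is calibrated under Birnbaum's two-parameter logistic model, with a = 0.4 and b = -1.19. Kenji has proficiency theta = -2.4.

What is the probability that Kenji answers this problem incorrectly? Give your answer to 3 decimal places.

P(theta) = 1 / (1 + exp(−a(theta − b)))
Exponent: 0.4 × (-2.4 − (-1.19)) = -0.4840
1/(1 + e^{0.4840}) = 0.3813
P(incorrect) = 1 − 0.3813 = 0.6187

0.619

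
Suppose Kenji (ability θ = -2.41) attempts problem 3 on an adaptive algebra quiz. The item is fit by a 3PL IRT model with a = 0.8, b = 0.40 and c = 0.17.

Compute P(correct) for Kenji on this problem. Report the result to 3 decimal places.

0.249

P(θ) = c + (1 − c) · 1 / (1 + exp(−a(θ − b)))
Exponent: 0.8 × (-2.41 − 0.40) = -2.2480
1/(1 + e^{2.2480}) = 0.0955
P = 0.17 + 0.83 × 0.0955 = 0.2493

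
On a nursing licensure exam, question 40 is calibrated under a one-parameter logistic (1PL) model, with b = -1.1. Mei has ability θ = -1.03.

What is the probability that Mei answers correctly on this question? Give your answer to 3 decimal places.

P(θ) = 1 / (1 + exp(−(θ − b)))
Exponent: (-1.03 − (-1.1)) = 0.0700
1/(1 + e^{-0.0700}) = 0.5175
P = 0.5175

0.517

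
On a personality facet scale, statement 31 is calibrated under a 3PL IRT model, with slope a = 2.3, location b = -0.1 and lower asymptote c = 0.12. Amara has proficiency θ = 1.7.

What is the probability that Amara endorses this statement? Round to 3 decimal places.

0.986

P(θ) = c + (1 − c) · 1 / (1 + exp(−a(θ − b)))
Exponent: 2.3 × (1.7 − (-0.1)) = 4.1400
1/(1 + e^{-4.1400}) = 0.9843
P = 0.12 + 0.88 × 0.9843 = 0.9862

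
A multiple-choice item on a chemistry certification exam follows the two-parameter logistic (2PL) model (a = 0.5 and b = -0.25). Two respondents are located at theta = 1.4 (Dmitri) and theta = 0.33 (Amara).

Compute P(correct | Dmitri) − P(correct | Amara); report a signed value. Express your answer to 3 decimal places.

P(theta) = 1 / (1 + exp(−a(theta − b)))
P(Dmitri) = 0.6953  [exponent 0.8250]
P(Amara) = 0.5720  [exponent 0.2900]
Difference = 0.6953 − 0.5720 = 0.1233

0.123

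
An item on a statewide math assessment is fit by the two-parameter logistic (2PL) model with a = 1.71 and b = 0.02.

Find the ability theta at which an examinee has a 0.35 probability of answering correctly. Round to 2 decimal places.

-0.34

P(theta) = 1 / (1 + exp(−a(theta − b)))
logit = ln(0.3500/0.6500) = -0.6190
theta = b + logit/(a) = 0.02 + (-0.6190)/1.7100 = -0.3420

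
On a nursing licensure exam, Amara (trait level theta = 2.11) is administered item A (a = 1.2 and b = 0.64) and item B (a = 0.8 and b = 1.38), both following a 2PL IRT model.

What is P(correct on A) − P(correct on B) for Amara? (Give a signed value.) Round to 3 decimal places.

P(theta) = 1 / (1 + exp(−a(theta − b)))
P_A = 0.8537
P_B = 0.6420
P_A − P_B = 0.2117

0.212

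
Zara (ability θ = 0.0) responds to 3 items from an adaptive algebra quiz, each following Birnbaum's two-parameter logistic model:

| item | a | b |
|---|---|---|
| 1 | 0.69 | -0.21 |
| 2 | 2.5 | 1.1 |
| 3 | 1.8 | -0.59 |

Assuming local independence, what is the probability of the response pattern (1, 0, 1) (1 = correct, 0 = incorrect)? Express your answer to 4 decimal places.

0.3745

P(θ) = 1 / (1 + exp(−a(θ − b)))
P_1 = 1/(1+e^{-0.1449}) = 0.5362
P_2 = 1/(1+e^{2.7500}) = 0.0601
P_3 = 1/(1+e^{-1.0620}) = 0.7431
L = P_1 × (1−P_2) × P_3 = 0.5362 × 0.9399 × 0.7431 = 0.37447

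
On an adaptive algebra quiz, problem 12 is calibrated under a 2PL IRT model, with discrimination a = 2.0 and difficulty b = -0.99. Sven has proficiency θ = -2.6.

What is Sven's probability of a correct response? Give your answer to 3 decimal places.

P(θ) = 1 / (1 + exp(−a(θ − b)))
Exponent: 2.0 × (-2.6 − (-0.99)) = -3.2200
1/(1 + e^{3.2200}) = 0.0384

0.038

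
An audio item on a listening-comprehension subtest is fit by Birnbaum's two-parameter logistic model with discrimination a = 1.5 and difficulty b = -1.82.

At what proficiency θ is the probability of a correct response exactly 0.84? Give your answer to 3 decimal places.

P(θ) = 1 / (1 + exp(−a(θ − b)))
logit = ln(0.8400/0.1600) = 1.6582
θ = b + logit/(a) = -1.82 + 1.6582/1.5000 = -0.7145

-0.715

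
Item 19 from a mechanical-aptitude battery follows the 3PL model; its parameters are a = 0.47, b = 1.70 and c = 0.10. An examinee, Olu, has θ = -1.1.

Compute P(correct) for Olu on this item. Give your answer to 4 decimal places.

0.2903

P(θ) = c + (1 − c) · 1 / (1 + exp(−a(θ − b)))
Exponent: 0.47 × (-1.1 − 1.70) = -1.3160
1/(1 + e^{1.3160}) = 0.2115
P = 0.10 + 0.90 × 0.2115 = 0.2903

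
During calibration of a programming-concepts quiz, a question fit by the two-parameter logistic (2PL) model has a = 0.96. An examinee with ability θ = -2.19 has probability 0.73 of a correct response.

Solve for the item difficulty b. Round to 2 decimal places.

P(θ) = 1 / (1 + exp(−a(θ − b)))
logit(0.73) = ln(0.73/0.27) = 0.9946
b = θ − logit/(a) = -2.19 − 0.9946/0.9600 = -3.2261

-3.23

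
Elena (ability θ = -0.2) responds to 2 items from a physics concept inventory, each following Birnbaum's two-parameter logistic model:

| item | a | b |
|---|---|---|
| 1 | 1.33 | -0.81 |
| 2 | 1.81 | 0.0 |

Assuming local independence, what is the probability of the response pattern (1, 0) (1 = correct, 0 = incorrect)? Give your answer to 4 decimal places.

P(θ) = 1 / (1 + exp(−a(θ − b)))
P_1 = 1/(1+e^{-0.8113}) = 0.6924
P_2 = 1/(1+e^{0.3620}) = 0.4105
L = P_1 × (1−P_2) = 0.6924 × 0.5895 = 0.40818

0.4082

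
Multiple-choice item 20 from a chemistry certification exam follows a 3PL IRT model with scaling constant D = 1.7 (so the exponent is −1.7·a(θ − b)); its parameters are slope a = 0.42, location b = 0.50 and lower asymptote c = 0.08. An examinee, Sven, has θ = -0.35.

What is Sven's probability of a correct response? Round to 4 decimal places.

P(θ) = c + (1 − c) · 1 / (1 + exp(−D·a(θ − b)))
Exponent: 1.7 × 0.42 × (-0.35 − 0.50) = -0.6069
1/(1 + e^{0.6069}) = 0.3528
P = 0.08 + 0.92 × 0.3528 = 0.4045

0.4045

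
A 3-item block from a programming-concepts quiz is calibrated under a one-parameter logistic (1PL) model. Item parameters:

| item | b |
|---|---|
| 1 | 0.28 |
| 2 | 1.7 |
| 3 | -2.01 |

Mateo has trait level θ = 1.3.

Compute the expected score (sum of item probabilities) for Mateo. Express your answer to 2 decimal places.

2.10

P(θ) = 1 / (1 + exp(−(θ − b)))
P_1 = 1/(1+e^{-1.0200}) = 0.7350
P_2 = 1/(1+e^{0.4000}) = 0.4013
P_3 = 1/(1+e^{-3.3100}) = 0.9648
E[score] = 0.7350 + 0.4013 + 0.9648 = 2.1011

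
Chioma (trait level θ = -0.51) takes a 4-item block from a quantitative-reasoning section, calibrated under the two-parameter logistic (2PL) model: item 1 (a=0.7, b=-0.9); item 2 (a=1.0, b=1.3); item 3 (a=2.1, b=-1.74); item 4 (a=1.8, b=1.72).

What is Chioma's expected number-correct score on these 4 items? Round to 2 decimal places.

P(θ) = 1 / (1 + exp(−a(θ − b)))
P_1 = 1/(1+e^{-0.2730}) = 0.5678
P_2 = 1/(1+e^{1.8100}) = 0.1406
P_3 = 1/(1+e^{-2.5830}) = 0.9298
P_4 = 1/(1+e^{4.0140}) = 0.0177
E[score] = 0.5678 + 0.1406 + 0.9298 + 0.0177 = 1.6560

1.66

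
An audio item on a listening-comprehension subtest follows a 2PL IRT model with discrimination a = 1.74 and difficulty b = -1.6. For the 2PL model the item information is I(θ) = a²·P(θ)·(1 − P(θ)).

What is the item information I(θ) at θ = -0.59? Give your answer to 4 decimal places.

P = 1/(1+e^{-1.7574}) = 0.8529
P(1−P) = 0.8529 × 0.1471 = 0.1255
I = a² × P(1−P) = 1.74² × 0.1255 = 0.37988

0.3799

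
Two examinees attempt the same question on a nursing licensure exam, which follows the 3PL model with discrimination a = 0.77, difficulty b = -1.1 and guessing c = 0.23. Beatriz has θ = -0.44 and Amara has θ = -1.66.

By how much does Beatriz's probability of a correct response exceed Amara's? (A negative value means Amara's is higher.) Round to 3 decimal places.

0.178

P(θ) = c + (1 − c) · 1 / (1 + exp(−a(θ − b)))
P(Beatriz) = 0.7108  [exponent 0.5082]
P(Amara) = 0.5333  [exponent -0.4312]
Difference = 0.7108 − 0.5333 = 0.1775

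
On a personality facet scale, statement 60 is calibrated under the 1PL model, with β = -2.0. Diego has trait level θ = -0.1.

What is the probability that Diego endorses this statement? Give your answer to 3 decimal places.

0.870

P(θ) = 1 / (1 + exp(−(θ − β)))
Exponent: (-0.1 − (-2.0)) = 1.9000
1/(1 + e^{-1.9000}) = 0.8699
P = 0.8699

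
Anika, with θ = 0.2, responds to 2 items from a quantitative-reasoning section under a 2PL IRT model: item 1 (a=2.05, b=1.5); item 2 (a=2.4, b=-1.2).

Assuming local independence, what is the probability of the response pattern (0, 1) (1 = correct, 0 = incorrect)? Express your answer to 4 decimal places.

0.9035

P(θ) = 1 / (1 + exp(−a(θ − b)))
P_1 = 1/(1+e^{2.6650}) = 0.0651
P_2 = 1/(1+e^{-3.3600}) = 0.9664
L = (1−P_1) × P_2 = 0.9349 × 0.9664 = 0.90354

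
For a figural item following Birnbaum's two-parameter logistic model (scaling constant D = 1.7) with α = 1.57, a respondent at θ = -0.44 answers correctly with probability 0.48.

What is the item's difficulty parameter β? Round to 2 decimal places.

-0.41

P(θ) = 1 / (1 + exp(−D·α(θ − β)))
logit(0.48) = ln(0.48/0.52) = -0.0800
β = θ − logit/(1.7·α) = -0.44 − (-0.0800)/2.6690 = -0.4100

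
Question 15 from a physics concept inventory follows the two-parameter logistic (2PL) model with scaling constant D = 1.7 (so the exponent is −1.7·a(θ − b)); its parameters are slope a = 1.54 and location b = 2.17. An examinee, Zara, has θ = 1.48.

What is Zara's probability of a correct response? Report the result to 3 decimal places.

P(θ) = 1 / (1 + exp(−D·a(θ − b)))
Exponent: 1.7 × 1.54 × (1.48 − 2.17) = -1.8064
1/(1 + e^{1.8064}) = 0.1411
P = 0.1411

0.141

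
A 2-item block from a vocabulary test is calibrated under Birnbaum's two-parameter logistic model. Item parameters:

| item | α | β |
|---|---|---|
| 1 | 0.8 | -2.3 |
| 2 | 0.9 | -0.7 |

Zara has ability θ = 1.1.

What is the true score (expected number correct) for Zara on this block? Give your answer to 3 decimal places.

1.773

P(θ) = 1 / (1 + exp(−α(θ − β)))
P_1 = 1/(1+e^{-2.7200}) = 0.9382
P_2 = 1/(1+e^{-1.6200}) = 0.8348
E[score] = 0.9382 + 0.8348 = 1.7730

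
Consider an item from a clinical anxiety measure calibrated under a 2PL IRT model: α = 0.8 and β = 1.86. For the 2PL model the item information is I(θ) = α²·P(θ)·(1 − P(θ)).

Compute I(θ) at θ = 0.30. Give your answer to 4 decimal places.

P = 1/(1+e^{1.2480}) = 0.2230
P(1−P) = 0.2230 × 0.7770 = 0.1733
I = α² × P(1−P) = 0.8² × 0.1733 = 0.11091

0.1109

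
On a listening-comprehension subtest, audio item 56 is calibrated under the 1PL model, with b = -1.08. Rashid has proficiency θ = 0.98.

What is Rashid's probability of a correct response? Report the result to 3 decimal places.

0.887

P(θ) = 1 / (1 + exp(−(θ − b)))
Exponent: (0.98 − (-1.08)) = 2.0600
1/(1 + e^{-2.0600}) = 0.8870
P = 0.8870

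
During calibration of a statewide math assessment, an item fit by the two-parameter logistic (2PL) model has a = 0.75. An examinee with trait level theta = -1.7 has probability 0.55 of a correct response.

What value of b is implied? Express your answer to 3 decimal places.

-1.968

P(theta) = 1 / (1 + exp(−a(theta − b)))
logit(0.55) = ln(0.55/0.45) = 0.2007
b = theta − logit/(a) = -1.7 − 0.2007/0.7500 = -1.9676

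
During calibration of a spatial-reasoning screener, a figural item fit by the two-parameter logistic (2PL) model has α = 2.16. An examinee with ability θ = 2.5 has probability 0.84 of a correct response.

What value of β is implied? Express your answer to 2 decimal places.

P(θ) = 1 / (1 + exp(−α(θ − β)))
logit(0.84) = ln(0.84/0.16) = 1.6582
β = θ − logit/(α) = 2.5 − 1.6582/2.1600 = 1.7323

1.73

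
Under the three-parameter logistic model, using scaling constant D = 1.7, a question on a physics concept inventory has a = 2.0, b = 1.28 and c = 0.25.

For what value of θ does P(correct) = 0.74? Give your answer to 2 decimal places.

1.47

P(θ) = c + (1 − c) · 1 / (1 + exp(−D·a(θ − b)))
Remove guessing floor: (0.74 − 0.25)/(1 − 0.25) = 0.6533
logit = ln(0.6533/0.3467) = 0.6337
θ = b + logit/(1.7·a) = 1.28 + 0.6337/3.4000 = 1.4664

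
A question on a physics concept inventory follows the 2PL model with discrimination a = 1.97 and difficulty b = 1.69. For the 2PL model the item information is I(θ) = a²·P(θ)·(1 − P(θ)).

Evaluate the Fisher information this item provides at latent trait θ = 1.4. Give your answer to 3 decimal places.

P = 1/(1+e^{0.5713}) = 0.3609
P(1−P) = 0.3609 × 0.6391 = 0.2307
I = a² × P(1−P) = 1.97² × 0.2307 = 0.89517

0.895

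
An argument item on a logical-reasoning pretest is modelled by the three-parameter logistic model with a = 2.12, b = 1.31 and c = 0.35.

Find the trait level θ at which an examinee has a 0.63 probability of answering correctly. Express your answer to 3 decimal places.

1.179

P(θ) = c + (1 − c) · 1 / (1 + exp(−a(θ − b)))
Remove guessing floor: (0.63 − 0.35)/(1 − 0.35) = 0.4308
logit = ln(0.4308/0.5692) = -0.2787
θ = b + logit/(a) = 1.31 + (-0.2787)/2.1200 = 1.1785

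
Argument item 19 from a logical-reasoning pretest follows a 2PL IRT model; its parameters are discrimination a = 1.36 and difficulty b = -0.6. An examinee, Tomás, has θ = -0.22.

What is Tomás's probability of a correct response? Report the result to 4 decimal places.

0.6264

P(θ) = 1 / (1 + exp(−a(θ − b)))
Exponent: 1.36 × (-0.22 − (-0.6)) = 0.5168
1/(1 + e^{-0.5168}) = 0.6264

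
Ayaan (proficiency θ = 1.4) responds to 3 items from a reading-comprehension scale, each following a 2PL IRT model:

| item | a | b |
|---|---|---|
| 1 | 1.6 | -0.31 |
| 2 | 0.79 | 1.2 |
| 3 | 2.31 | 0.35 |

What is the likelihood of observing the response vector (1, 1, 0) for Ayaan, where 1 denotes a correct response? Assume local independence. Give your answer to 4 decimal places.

P(θ) = 1 / (1 + exp(−a(θ − b)))
P_1 = 1/(1+e^{-2.7360}) = 0.9391
P_2 = 1/(1+e^{-0.1580}) = 0.5394
P_3 = 1/(1+e^{-2.4255}) = 0.9188
L = P_1 × P_2 × (1−P_3) = 0.9391 × 0.5394 × 0.0812 = 0.04116

0.0412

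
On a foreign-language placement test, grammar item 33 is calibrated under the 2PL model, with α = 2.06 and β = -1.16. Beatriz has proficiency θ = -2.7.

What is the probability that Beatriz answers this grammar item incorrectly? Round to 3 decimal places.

P(θ) = 1 / (1 + exp(−α(θ − β)))
Exponent: 2.06 × (-2.7 − (-1.16)) = -3.1724
1/(1 + e^{3.1724}) = 0.0402
P(incorrect) = 1 − 0.0402 = 0.9598

0.960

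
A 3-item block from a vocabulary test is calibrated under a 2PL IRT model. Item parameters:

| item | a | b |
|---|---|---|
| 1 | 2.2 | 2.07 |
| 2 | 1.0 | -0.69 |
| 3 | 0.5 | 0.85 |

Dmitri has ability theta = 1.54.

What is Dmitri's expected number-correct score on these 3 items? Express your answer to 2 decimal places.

1.73

P(theta) = 1 / (1 + exp(−a(theta − b)))
P_1 = 1/(1+e^{1.1660}) = 0.2376
P_2 = 1/(1+e^{-2.2300}) = 0.9029
P_3 = 1/(1+e^{-0.3450}) = 0.5854
E[score] = 0.2376 + 0.9029 + 0.5854 = 1.7259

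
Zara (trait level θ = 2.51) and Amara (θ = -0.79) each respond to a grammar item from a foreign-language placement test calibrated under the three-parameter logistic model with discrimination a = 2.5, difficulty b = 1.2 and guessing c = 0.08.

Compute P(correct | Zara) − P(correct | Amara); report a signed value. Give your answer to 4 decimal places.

P(θ) = c + (1 − c) · 1 / (1 + exp(−a(θ − b)))
P(Zara) = 0.9665  [exponent 3.2750]
P(Amara) = 0.0863  [exponent -4.9750]
Difference = 0.9665 − 0.0863 = 0.8802

0.8802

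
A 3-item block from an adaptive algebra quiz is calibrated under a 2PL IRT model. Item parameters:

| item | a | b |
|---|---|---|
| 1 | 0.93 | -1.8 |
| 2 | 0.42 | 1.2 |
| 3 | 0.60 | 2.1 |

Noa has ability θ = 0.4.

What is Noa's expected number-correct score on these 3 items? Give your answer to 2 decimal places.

P(θ) = 1 / (1 + exp(−a(θ − b)))
P_1 = 1/(1+e^{-2.0460}) = 0.8855
P_2 = 1/(1+e^{0.3360}) = 0.4168
P_3 = 1/(1+e^{1.0200}) = 0.2650
E[score] = 0.8855 + 0.4168 + 0.2650 = 1.5674

1.57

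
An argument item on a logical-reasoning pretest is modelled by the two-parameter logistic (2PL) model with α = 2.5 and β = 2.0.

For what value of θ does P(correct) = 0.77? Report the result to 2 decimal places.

2.48

P(θ) = 1 / (1 + exp(−α(θ − β)))
logit = ln(0.7700/0.2300) = 1.2083
θ = β + logit/(α) = 2.0 + 1.2083/2.5000 = 2.4833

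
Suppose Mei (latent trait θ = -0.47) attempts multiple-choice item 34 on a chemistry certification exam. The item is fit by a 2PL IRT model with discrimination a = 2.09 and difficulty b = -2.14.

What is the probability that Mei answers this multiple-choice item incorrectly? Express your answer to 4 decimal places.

P(θ) = 1 / (1 + exp(−a(θ − b)))
Exponent: 2.09 × (-0.47 − (-2.14)) = 3.4903
1/(1 + e^{-3.4903}) = 0.9704
P(incorrect) = 1 − 0.9704 = 0.0296

0.0296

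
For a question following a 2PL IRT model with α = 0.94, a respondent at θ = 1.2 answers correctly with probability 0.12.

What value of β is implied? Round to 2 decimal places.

3.32

P(θ) = 1 / (1 + exp(−α(θ − β)))
logit(0.12) = ln(0.12/0.88) = -1.9924
β = θ − logit/(α) = 1.2 − (-1.9924)/0.9400 = 3.3196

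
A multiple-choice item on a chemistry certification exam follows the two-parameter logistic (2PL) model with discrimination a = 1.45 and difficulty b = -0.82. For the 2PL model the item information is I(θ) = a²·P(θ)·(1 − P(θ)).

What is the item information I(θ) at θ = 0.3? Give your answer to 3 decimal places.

0.289

P = 1/(1+e^{-1.6240}) = 0.8353
P(1−P) = 0.8353 × 0.1647 = 0.1375
I = a² × P(1−P) = 1.45² × 0.1375 = 0.28918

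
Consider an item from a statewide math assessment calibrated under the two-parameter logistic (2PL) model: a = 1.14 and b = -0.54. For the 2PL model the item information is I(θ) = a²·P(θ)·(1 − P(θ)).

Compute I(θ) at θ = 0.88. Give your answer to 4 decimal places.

P = 1/(1+e^{-1.6188}) = 0.8346
P(1−P) = 0.8346 × 0.1654 = 0.1380
I = a² × P(1−P) = 1.14² × 0.1380 = 0.17937

0.1794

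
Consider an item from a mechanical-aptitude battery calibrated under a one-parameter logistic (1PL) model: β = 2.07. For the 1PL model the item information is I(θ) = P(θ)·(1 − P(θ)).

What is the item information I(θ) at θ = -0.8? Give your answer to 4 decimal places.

0.0508

P = 1/(1+e^{2.8700}) = 0.0537
P(1−P) = 0.0537 × 0.9463 = 0.0508
I = P(1−P) = 0.05078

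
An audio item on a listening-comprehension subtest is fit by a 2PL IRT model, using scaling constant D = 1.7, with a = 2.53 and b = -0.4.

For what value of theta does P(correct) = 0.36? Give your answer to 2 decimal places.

P(theta) = 1 / (1 + exp(−D·a(theta − b)))
logit = ln(0.3600/0.6400) = -0.5754
theta = b + logit/(1.7·a) = -0.4 + (-0.5754)/4.3010 = -0.5338

-0.53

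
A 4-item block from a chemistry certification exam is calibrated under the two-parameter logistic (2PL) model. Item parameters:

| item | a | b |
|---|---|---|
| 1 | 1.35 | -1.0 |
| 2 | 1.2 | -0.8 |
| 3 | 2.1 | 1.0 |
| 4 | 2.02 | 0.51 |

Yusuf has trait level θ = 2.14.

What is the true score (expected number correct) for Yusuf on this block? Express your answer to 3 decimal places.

3.838

P(θ) = 1 / (1 + exp(−a(θ − b)))
P_1 = 1/(1+e^{-4.2390}) = 0.9858
P_2 = 1/(1+e^{-3.5280}) = 0.9715
P_3 = 1/(1+e^{-2.3940}) = 0.9164
P_4 = 1/(1+e^{-3.2926}) = 0.9642
E[score] = 0.9858 + 0.9715 + 0.9164 + 0.9642 = 3.8378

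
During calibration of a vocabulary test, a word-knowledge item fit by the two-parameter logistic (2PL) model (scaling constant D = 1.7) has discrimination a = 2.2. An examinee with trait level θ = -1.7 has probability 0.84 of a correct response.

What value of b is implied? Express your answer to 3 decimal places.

-2.143

P(θ) = 1 / (1 + exp(−D·a(θ − b)))
logit(0.84) = ln(0.84/0.16) = 1.6582
b = θ − logit/(1.7·a) = -1.7 − 1.6582/3.7400 = -2.1434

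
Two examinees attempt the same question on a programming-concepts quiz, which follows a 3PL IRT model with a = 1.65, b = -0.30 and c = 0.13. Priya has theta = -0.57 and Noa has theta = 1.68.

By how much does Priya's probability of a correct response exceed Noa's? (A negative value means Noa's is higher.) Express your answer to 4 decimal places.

-0.4984

P(theta) = c + (1 − c) · 1 / (1 + exp(−a(theta − b)))
P(Priya) = 0.4697  [exponent -0.4455]
P(Noa) = 0.9681  [exponent 3.2670]
Difference = 0.4697 − 0.9681 = -0.4984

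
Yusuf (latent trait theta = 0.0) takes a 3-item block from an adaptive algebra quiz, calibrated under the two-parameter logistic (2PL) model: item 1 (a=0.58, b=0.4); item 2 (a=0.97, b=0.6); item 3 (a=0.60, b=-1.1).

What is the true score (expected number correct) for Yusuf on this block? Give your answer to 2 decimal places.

1.46

P(theta) = 1 / (1 + exp(−a(theta − b)))
P_1 = 1/(1+e^{0.2320}) = 0.4423
P_2 = 1/(1+e^{0.5820}) = 0.3585
P_3 = 1/(1+e^{-0.6600}) = 0.6593
E[score] = 0.4423 + 0.3585 + 0.6593 = 1.4600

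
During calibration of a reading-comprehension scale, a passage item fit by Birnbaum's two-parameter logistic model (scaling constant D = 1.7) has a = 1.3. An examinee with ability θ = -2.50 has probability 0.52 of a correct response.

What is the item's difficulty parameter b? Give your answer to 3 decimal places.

P(θ) = 1 / (1 + exp(−D·a(θ − b)))
logit(0.52) = ln(0.52/0.48) = 0.0800
b = θ − logit/(1.7·a) = -2.50 − 0.0800/2.2100 = -2.5362

-2.536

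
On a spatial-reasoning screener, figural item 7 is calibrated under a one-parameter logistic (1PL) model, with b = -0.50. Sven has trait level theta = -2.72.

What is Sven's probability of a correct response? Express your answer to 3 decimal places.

0.098

P(theta) = 1 / (1 + exp(−(theta − b)))
Exponent: (-2.72 − (-0.50)) = -2.2200
1/(1 + e^{2.2200}) = 0.0980
P = 0.0980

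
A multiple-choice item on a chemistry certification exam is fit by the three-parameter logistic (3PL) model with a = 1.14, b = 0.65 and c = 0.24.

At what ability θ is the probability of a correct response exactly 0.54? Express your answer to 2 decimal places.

P(θ) = c + (1 − c) · 1 / (1 + exp(−a(θ − b)))
Remove guessing floor: (0.54 − 0.24)/(1 − 0.24) = 0.3947
logit = ln(0.3947/0.6053) = -0.4274
θ = b + logit/(a) = 0.65 + (-0.4274)/1.1400 = 0.2750

0.28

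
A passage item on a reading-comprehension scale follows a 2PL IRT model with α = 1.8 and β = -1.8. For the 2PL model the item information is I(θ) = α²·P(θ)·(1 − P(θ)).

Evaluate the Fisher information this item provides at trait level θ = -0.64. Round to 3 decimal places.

0.318

P = 1/(1+e^{-2.0880}) = 0.8897
P(1−P) = 0.8897 × 0.1103 = 0.0981
I = α² × P(1−P) = 1.8² × 0.0981 = 0.31787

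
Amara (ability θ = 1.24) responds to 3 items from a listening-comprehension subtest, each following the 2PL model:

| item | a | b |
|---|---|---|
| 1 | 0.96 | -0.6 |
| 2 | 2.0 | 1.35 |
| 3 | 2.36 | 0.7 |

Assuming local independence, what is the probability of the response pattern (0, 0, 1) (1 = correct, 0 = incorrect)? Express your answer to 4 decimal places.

0.0633

P(θ) = 1 / (1 + exp(−a(θ − b)))
P_1 = 1/(1+e^{-1.7664}) = 0.8540
P_2 = 1/(1+e^{0.2200}) = 0.4452
P_3 = 1/(1+e^{-1.2744}) = 0.7815
L = (1−P_1) × (1−P_2) × P_3 = 0.1460 × 0.5548 × 0.7815 = 0.06330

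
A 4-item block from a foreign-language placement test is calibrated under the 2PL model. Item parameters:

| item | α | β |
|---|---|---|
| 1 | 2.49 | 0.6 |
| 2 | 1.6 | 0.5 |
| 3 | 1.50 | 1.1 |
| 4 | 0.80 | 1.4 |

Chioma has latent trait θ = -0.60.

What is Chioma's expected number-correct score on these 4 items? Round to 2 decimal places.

0.44

P(θ) = 1 / (1 + exp(−α(θ − β)))
P_1 = 1/(1+e^{2.9880}) = 0.0480
P_2 = 1/(1+e^{1.7600}) = 0.1468
P_3 = 1/(1+e^{2.5500}) = 0.0724
P_4 = 1/(1+e^{1.6000}) = 0.1680
E[score] = 0.0480 + 0.1468 + 0.0724 + 0.1680 = 0.4352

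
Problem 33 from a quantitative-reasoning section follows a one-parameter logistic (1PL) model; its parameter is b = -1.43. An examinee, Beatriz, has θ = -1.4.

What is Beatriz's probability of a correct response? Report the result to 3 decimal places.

P(θ) = 1 / (1 + exp(−(θ − b)))
Exponent: (-1.4 − (-1.43)) = 0.0300
1/(1 + e^{-0.0300}) = 0.5075
P = 0.5075

0.507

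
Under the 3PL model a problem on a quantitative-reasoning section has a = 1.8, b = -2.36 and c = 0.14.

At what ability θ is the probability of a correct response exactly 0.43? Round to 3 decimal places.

-2.735

P(θ) = c + (1 − c) · 1 / (1 + exp(−a(θ − b)))
Remove guessing floor: (0.43 − 0.14)/(1 − 0.14) = 0.3372
logit = ln(0.3372/0.6628) = -0.6758
θ = b + logit/(a) = -2.36 + (-0.6758)/1.8000 = -2.7354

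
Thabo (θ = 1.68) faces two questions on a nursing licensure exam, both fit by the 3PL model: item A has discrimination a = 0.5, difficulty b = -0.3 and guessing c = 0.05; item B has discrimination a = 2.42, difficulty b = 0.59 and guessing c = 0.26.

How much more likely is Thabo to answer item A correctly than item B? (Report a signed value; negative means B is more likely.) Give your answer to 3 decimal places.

-0.208

P(θ) = c + (1 − c) · 1 / (1 + exp(−a(θ − b)))
P_A = 0.7426
P_B = 0.9506
P_A − P_B = -0.2080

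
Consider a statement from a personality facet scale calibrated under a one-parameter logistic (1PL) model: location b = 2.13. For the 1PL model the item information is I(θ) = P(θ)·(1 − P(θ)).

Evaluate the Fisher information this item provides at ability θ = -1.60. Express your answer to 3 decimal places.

P = 1/(1+e^{3.7300}) = 0.0234
P(1−P) = 0.0234 × 0.9766 = 0.0229
I = P(1−P) = 0.02288

0.023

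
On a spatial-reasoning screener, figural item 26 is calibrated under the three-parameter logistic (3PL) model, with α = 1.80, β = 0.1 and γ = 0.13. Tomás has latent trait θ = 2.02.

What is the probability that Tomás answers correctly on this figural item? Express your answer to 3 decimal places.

P(θ) = γ + (1 − γ) · 1 / (1 + exp(−α(θ − β)))
Exponent: 1.80 × (2.02 − 0.1) = 3.4560
1/(1 + e^{-3.4560}) = 0.9694
P = 0.13 + 0.87 × 0.9694 = 0.9734

0.973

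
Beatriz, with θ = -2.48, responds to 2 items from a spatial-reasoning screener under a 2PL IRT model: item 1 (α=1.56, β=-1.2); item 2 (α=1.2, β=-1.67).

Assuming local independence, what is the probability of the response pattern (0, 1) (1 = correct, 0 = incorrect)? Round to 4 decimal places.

0.2417

P(θ) = 1 / (1 + exp(−α(θ − β)))
P_1 = 1/(1+e^{1.9968}) = 0.1195
P_2 = 1/(1+e^{0.9720}) = 0.2745
L = (1−P_1) × P_2 = 0.8805 × 0.2745 = 0.24167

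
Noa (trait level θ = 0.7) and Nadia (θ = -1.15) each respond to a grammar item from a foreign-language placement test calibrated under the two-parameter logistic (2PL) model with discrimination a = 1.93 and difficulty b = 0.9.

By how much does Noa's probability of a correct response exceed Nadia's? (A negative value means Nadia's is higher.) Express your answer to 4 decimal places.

0.3859

P(θ) = 1 / (1 + exp(−a(θ − b)))
P(Noa) = 0.4047  [exponent -0.3860]
P(Nadia) = 0.0188  [exponent -3.9565]
Difference = 0.4047 − 0.0188 = 0.3859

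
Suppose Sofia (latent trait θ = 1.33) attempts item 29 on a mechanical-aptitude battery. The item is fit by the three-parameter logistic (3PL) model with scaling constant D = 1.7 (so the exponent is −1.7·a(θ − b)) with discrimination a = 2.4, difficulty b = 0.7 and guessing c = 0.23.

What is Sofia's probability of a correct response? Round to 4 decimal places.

0.9453

P(θ) = c + (1 − c) · 1 / (1 + exp(−D·a(θ − b)))
Exponent: 1.7 × 2.4 × (1.33 − 0.7) = 2.5704
1/(1 + e^{-2.5704}) = 0.9289
P = 0.23 + 0.77 × 0.9289 = 0.9453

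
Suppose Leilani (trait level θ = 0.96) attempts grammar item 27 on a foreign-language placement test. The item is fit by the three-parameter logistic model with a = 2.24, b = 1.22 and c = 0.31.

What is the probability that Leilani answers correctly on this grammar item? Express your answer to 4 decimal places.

0.5573

P(θ) = c + (1 − c) · 1 / (1 + exp(−a(θ − b)))
Exponent: 2.24 × (0.96 − 1.22) = -0.5824
1/(1 + e^{0.5824}) = 0.3584
P = 0.31 + 0.69 × 0.3584 = 0.5573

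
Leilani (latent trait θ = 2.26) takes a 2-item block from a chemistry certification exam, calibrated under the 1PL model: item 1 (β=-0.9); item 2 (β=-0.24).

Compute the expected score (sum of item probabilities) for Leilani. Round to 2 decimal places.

1.88

P(θ) = 1 / (1 + exp(−(θ − β)))
P_1 = 1/(1+e^{-3.1600}) = 0.9593
P_2 = 1/(1+e^{-2.5000}) = 0.9241
E[score] = 0.9593 + 0.9241 = 1.8834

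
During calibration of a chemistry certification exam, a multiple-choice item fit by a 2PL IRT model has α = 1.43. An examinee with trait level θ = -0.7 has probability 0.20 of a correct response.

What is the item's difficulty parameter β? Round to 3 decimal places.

0.269

P(θ) = 1 / (1 + exp(−α(θ − β)))
logit(0.20) = ln(0.20/0.80) = -1.3863
β = θ − logit/(α) = -0.7 − (-1.3863)/1.4300 = 0.2694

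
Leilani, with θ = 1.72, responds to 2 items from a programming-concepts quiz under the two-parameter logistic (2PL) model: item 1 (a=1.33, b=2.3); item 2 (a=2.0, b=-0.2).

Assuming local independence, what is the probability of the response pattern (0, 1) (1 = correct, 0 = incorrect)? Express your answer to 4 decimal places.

P(θ) = 1 / (1 + exp(−a(θ − b)))
P_1 = 1/(1+e^{0.7714}) = 0.3162
P_2 = 1/(1+e^{-3.8400}) = 0.9790
L = (1−P_1) × P_2 = 0.6838 × 0.9790 = 0.66944

0.6694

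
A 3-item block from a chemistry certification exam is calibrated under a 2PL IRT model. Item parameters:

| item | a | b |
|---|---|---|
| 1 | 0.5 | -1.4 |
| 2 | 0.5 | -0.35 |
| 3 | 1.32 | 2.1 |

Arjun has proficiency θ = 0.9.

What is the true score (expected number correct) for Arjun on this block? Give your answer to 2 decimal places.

1.58

P(θ) = 1 / (1 + exp(−a(θ − b)))
P_1 = 1/(1+e^{-1.1500}) = 0.7595
P_2 = 1/(1+e^{-0.6250}) = 0.6514
P_3 = 1/(1+e^{1.5840}) = 0.1702
E[score] = 0.7595 + 0.6514 + 0.1702 = 1.5811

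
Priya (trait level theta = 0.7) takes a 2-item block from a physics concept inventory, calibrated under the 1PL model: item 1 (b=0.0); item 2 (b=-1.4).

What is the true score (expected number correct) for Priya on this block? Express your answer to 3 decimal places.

P(theta) = 1 / (1 + exp(−(theta − b)))
P_1 = 1/(1+e^{-0.7000}) = 0.6682
P_2 = 1/(1+e^{-2.1000}) = 0.8909
E[score] = 0.6682 + 0.8909 = 1.5591

1.559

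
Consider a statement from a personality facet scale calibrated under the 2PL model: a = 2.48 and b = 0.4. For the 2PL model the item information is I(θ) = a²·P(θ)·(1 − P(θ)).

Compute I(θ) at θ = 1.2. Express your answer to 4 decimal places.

P = 1/(1+e^{-1.9840}) = 0.8791
P(1−P) = 0.8791 × 0.1209 = 0.1063
I = a² × P(1−P) = 2.48² × 0.1063 = 0.65365

0.6537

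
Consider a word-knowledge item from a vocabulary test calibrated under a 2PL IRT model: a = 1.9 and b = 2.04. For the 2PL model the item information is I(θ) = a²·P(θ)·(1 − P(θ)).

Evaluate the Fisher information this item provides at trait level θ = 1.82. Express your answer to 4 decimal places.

0.8642

P = 1/(1+e^{0.4180}) = 0.3970
P(1−P) = 0.3970 × 0.6030 = 0.2394
I = a² × P(1−P) = 1.9² × 0.2394 = 0.86420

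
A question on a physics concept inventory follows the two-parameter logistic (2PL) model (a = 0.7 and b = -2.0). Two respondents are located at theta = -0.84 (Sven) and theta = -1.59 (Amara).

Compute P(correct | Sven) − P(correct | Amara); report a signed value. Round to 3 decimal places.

0.121

P(theta) = 1 / (1 + exp(−a(theta − b)))
P(Sven) = 0.6925  [exponent 0.8120]
P(Amara) = 0.5713  [exponent 0.2870]
Difference = 0.6925 − 0.5713 = 0.1213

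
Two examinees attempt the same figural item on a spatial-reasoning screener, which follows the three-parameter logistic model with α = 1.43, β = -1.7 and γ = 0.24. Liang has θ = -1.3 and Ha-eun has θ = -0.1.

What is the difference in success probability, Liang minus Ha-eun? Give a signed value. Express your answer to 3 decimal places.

P(θ) = γ + (1 − γ) · 1 / (1 + exp(−α(θ − β)))
P(Liang) = 0.7258  [exponent 0.5720]
P(Ha-eun) = 0.9300  [exponent 2.2880]
Difference = 0.7258 − 0.9300 = -0.2042

-0.204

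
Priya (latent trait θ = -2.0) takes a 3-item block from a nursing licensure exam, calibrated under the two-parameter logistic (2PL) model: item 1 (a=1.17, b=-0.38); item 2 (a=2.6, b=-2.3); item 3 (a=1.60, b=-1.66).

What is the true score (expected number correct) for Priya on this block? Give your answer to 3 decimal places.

P(θ) = 1 / (1 + exp(−a(θ − b)))
P_1 = 1/(1+e^{1.8954}) = 0.1306
P_2 = 1/(1+e^{-0.7800}) = 0.6857
P_3 = 1/(1+e^{0.5440}) = 0.3673
E[score] = 0.1306 + 0.6857 + 0.3673 = 1.1836

1.184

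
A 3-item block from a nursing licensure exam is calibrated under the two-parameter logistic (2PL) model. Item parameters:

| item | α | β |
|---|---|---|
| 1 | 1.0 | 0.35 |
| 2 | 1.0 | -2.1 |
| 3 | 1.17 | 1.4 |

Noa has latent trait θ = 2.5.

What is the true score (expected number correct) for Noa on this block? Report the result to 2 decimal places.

P(θ) = 1 / (1 + exp(−α(θ − β)))
P_1 = 1/(1+e^{-2.1500}) = 0.8957
P_2 = 1/(1+e^{-4.6000}) = 0.9900
P_3 = 1/(1+e^{-1.2870}) = 0.7836
E[score] = 0.8957 + 0.9900 + 0.7836 = 2.6694

2.67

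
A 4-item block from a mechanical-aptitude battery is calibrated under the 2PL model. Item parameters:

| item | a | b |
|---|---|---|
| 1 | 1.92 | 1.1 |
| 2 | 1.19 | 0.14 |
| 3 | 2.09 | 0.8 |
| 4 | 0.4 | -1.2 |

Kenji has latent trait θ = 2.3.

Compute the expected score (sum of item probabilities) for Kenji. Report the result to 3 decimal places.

P(θ) = 1 / (1 + exp(−a(θ − b)))
P_1 = 1/(1+e^{-2.3040}) = 0.9092
P_2 = 1/(1+e^{-2.5704}) = 0.9289
P_3 = 1/(1+e^{-3.1350}) = 0.9583
P_4 = 1/(1+e^{-1.4000}) = 0.8022
E[score] = 0.9092 + 0.9289 + 0.9583 + 0.8022 = 3.5986

3.599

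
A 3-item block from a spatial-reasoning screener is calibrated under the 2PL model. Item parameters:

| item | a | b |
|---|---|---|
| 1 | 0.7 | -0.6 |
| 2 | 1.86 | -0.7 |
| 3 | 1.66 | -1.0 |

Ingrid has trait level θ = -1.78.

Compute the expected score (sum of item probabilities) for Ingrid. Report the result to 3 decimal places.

P(θ) = 1 / (1 + exp(−a(θ − b)))
P_1 = 1/(1+e^{0.8260}) = 0.3045
P_2 = 1/(1+e^{2.0088}) = 0.1183
P_3 = 1/(1+e^{1.2948}) = 0.2150
E[score] = 0.3045 + 0.1183 + 0.2150 = 0.6378

0.638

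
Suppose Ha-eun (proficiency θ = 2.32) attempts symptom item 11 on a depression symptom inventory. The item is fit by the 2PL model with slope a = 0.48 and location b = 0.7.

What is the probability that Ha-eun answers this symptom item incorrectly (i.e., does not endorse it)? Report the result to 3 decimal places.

0.315

P(θ) = 1 / (1 + exp(−a(θ − b)))
Exponent: 0.48 × (2.32 − 0.7) = 0.7776
1/(1 + e^{-0.7776}) = 0.6852
P(incorrect) = 1 − 0.6852 = 0.3148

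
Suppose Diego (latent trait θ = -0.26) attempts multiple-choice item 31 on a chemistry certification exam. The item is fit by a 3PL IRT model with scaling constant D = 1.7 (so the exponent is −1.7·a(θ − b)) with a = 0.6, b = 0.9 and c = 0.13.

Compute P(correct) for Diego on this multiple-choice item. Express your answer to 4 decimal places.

0.3340

P(θ) = c + (1 − c) · 1 / (1 + exp(−D·a(θ − b)))
Exponent: 1.7 × 0.6 × (-0.26 − 0.9) = -1.1832
1/(1 + e^{1.1832}) = 0.2345
P = 0.13 + 0.87 × 0.2345 = 0.3340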